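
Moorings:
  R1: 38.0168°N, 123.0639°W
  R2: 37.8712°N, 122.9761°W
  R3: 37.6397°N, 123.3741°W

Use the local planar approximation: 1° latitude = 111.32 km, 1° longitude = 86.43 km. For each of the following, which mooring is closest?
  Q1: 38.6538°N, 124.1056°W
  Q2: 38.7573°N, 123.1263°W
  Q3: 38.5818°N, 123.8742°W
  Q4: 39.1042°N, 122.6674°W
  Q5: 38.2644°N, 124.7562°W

Q1→R1; Q2→R1; Q3→R1; Q4→R1; Q5→R3

Q1 at 38.6538°N, 124.1056°W:
  R1: √((-0.6370·111.32)² + (1.0417·86.43)²) = √(5028.347230 + 8106.144745) = 114.6058 km
  R2: √((-0.7826·111.32)² + (1.1295·86.43)²) = √(7589.725737 + 9530.188627) = 130.8431 km
  R3: √((-1.0141·111.32)² + (0.7315·86.43)²) = √(12744.064498 + 3997.216642) = 129.3881 km
  → nearest: R1 (114.6058 km)
Q2 at 38.7573°N, 123.1263°W:
  R1: √((-0.7405·111.32)² + (0.0624·86.43)²) = √(6795.110462 + 29.086951) = 82.6087 km
  R2: √((-0.8861·111.32)² + (0.1502·86.43)²) = √(9729.978227 + 168.526768) = 99.4912 km
  R3: √((-1.1176·111.32)² + (-0.2478·86.43)²) = √(15478.154648 + 458.703052) = 126.2413 km
  → nearest: R1 (82.6087 km)
Q3 at 38.5818°N, 123.8742°W:
  R1: √((-0.5650·111.32)² + (0.8103·86.43)²) = √(3955.881658 + 4904.793232) = 94.1312 km
  R2: √((-0.7106·111.32)² + (0.8981·86.43)²) = √(6257.441550 + 6025.296441) = 110.8275 km
  R3: √((-0.9421·111.32)² + (0.5001·86.43)²) = √(10998.675852 + 1868.283314) = 113.4326 km
  → nearest: R1 (94.1312 km)
Q4 at 39.1042°N, 122.6674°W:
  R1: √((-1.0874·111.32)² + (-0.3965·86.43)²) = √(14652.949493 + 1174.398288) = 125.8068 km
  R2: √((-1.2330·111.32)² + (-0.3087·86.43)²) = √(18839.637777 + 711.872613) = 139.8267 km
  R3: √((-1.4645·111.32)² + (-0.7067·86.43)²) = √(26578.174432 + 3730.776295) = 174.0947 km
  → nearest: R1 (125.8068 km)
Q5 at 38.2644°N, 124.7562°W:
  R1: √((-0.2476·111.32)² + (1.6923·86.43)²) = √(759.709708 + 21393.593272) = 148.8399 km
  R2: √((-0.3932·111.32)² + (1.7801·86.43)²) = √(1915.902542 + 23671.066547) = 159.9593 km
  R3: √((-0.6247·111.32)² + (1.3821·86.43)²) = √(4836.034687 + 14269.473851) = 138.2227 km
  → nearest: R3 (138.2227 km)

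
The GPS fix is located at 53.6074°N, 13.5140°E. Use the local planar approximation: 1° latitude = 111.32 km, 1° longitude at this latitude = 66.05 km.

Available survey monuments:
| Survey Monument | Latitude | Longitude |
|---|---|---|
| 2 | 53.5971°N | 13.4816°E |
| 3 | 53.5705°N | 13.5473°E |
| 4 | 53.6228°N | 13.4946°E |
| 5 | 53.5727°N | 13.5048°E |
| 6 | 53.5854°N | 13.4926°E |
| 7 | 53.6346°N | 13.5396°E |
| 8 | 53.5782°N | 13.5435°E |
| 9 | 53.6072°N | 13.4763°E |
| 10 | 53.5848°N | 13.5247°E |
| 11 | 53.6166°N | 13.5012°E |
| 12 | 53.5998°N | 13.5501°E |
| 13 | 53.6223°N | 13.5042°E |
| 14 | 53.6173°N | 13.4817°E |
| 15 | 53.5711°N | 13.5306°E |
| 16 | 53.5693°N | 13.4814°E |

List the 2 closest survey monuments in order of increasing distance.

11, 13

Distances from 53.6074°N, 13.5140°E:
2: √((-0.0103·111.32)² + (-0.0324·66.05)²) = √(1.314682 + 4.579686) = 2.4278 km
3: √((-0.0369·111.32)² + (0.0333·66.05)²) = √(16.873265 + 4.837646) = 4.6595 km
4: √((0.0154·111.32)² + (-0.0194·66.05)²) = √(2.938920 + 1.641909) = 2.1403 km
5: √((-0.0347·111.32)² + (-0.0092·66.05)²) = √(14.921255 + 0.369251) = 3.9103 km
6: √((-0.0220·111.32)² + (-0.0214·66.05)²) = √(5.997797 + 1.997897) = 2.8277 km
7: √((0.0272·111.32)² + (0.0256·66.05)²) = √(9.168203 + 2.859075) = 3.4680 km
8: √((-0.0292·111.32)² + (0.0295·66.05)²) = √(10.566036 + 3.796555) = 3.7898 km
9: √((-0.0002·111.32)² + (-0.0377·66.05)²) = √(0.000496 + 6.200523) = 2.4902 km
10: √((-0.0226·111.32)² + (0.0107·66.05)²) = √(6.329411 + 0.499474) = 2.6132 km
11: √((0.0092·111.32)² + (-0.0128·66.05)²) = √(1.048871 + 0.714769) = 1.3280 km
12: √((-0.0076·111.32)² + (0.0361·66.05)²) = √(0.715770 + 5.685387) = 2.5301 km
13: √((0.0149·111.32)² + (-0.0098·66.05)²) = √(2.751180 + 0.418984) = 1.7805 km
14: √((0.0099·111.32)² + (-0.0323·66.05)²) = √(1.214554 + 4.551460) = 2.4013 km
15: √((-0.0363·111.32)² + (0.0166·66.05)²) = √(16.329002 + 1.202159) = 4.1870 km
16: √((-0.0381·111.32)² + (-0.0326·66.05)²) = √(17.988558 + 4.636399) = 4.7566 km
Sorted: 11 (1.3280 km) < 13 (1.7805 km) < 4 (2.1403 km) < 14 (2.4013 km) < …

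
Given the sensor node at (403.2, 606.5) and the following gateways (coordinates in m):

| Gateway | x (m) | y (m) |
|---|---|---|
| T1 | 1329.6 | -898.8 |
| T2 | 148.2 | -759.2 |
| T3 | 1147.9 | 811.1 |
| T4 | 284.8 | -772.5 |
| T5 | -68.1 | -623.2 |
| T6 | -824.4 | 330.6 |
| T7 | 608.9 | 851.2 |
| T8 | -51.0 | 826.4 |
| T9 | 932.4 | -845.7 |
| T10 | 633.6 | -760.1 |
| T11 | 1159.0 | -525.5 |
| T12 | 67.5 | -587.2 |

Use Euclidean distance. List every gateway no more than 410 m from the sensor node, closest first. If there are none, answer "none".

T7

Distances from (403.2, 606.5):
T1: √((926.4)² + (-1505.3)²) = √(858216.960 + 2265928.090) = 1767.5 m
T2: √((-255.0)² + (-1365.7)²) = √(65025.000 + 1865136.490) = 1389.3 m
T3: √((744.7)² + (204.6)²) = √(554578.090 + 41861.160) = 772.3 m
T4: √((-118.4)² + (-1379.0)²) = √(14018.560 + 1901641.000) = 1384.1 m
T5: √((-471.3)² + (-1229.7)²) = √(222123.690 + 1512162.090) = 1316.9 m
T6: √((-1227.6)² + (-275.9)²) = √(1507001.760 + 76120.810) = 1258.2 m
T7: √((205.7)² + (244.7)²) = √(42312.490 + 59878.090) = 319.7 m
T8: √((-454.2)² + (219.9)²) = √(206297.640 + 48356.010) = 504.6 m
T9: √((529.2)² + (-1452.2)²) = √(280052.640 + 2108884.840) = 1545.6 m
T10: √((230.4)² + (-1366.6)²) = √(53084.160 + 1867595.560) = 1385.9 m
T11: √((755.8)² + (-1132.0)²) = √(571233.640 + 1281424.000) = 1361.1 m
T12: √((-335.7)² + (-1193.7)²) = √(112694.490 + 1424919.690) = 1240.0 m
Threshold 410 m: T7 (319.7 m) is within range.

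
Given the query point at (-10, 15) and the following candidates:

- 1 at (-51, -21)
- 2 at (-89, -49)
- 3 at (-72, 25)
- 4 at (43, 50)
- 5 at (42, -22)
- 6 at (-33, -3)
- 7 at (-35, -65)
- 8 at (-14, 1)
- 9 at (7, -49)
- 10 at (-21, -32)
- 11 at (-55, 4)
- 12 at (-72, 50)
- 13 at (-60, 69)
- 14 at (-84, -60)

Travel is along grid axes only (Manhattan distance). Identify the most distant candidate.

Distances from (-10, 15):
1: |-41| + |-36| = 41 + 36 = 77
2: |-79| + |-64| = 79 + 64 = 143
3: |-62| + |10| = 62 + 10 = 72
4: |53| + |35| = 53 + 35 = 88
5: |52| + |-37| = 52 + 37 = 89
6: |-23| + |-18| = 23 + 18 = 41
7: |-25| + |-80| = 25 + 80 = 105
8: |-4| + |-14| = 4 + 14 = 18
9: |17| + |-64| = 17 + 64 = 81
10: |-11| + |-47| = 11 + 47 = 58
11: |-45| + |-11| = 45 + 11 = 56
12: |-62| + |35| = 62 + 35 = 97
13: |-50| + |54| = 50 + 54 = 104
14: |-74| + |-75| = 74 + 75 = 149
Maximum: 14 at 149.

14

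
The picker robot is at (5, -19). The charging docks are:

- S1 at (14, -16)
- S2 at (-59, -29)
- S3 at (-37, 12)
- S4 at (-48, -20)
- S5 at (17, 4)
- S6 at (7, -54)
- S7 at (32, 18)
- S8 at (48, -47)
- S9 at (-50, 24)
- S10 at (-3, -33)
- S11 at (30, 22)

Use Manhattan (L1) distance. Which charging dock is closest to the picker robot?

S1

Distances from (5, -19):
S1: |9| + |3| = 9 + 3 = 12
S2: |-64| + |-10| = 64 + 10 = 74
S3: |-42| + |31| = 42 + 31 = 73
S4: |-53| + |-1| = 53 + 1 = 54
S5: |12| + |23| = 12 + 23 = 35
S6: |2| + |-35| = 2 + 35 = 37
S7: |27| + |37| = 27 + 37 = 64
S8: |43| + |-28| = 43 + 28 = 71
S9: |-55| + |43| = 55 + 43 = 98
S10: |-8| + |-14| = 8 + 14 = 22
S11: |25| + |41| = 25 + 41 = 66
Minimum: S1 at 12.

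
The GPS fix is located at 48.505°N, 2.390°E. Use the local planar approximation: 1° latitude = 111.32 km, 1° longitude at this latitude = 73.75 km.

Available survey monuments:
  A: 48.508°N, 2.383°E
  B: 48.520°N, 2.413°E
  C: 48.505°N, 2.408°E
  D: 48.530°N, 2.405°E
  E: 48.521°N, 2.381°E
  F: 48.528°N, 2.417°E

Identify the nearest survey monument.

A

Distances from 48.505°N, 2.390°E:
A: √((0.003·111.32)² + (-0.007·73.75)²) = √(0.11153 + 0.26651) = 0.615 km
B: √((0.015·111.32)² + (0.023·73.75)²) = √(2.78823 + 2.87726) = 2.380 km
C: √((0.000·111.32)² + (0.018·73.75)²) = √(0.00000 + 1.76226) = 1.327 km
D: √((0.025·111.32)² + (0.015·73.75)²) = √(7.74509 + 1.22379) = 2.995 km
E: √((0.016·111.32)² + (-0.009·73.75)²) = √(3.17239 + 0.44056) = 1.901 km
F: √((0.023·111.32)² + (0.027·73.75)²) = √(6.55544 + 3.96508) = 3.244 km
Minimum: A at 0.615 km.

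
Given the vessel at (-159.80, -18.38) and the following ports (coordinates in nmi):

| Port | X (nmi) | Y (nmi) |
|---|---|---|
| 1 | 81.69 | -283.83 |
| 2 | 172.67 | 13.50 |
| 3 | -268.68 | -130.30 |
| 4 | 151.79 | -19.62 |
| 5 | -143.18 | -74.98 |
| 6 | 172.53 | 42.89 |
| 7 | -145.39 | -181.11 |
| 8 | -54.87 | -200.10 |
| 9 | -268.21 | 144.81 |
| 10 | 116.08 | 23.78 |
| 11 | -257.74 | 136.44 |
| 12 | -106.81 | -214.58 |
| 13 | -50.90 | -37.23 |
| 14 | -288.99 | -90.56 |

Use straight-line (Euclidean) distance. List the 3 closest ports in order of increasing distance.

5, 13, 14

Distances from (-159.80, -18.38):
1: 358.86 nmi
2: 333.99 nmi
3: 156.14 nmi
4: 311.59 nmi
5: 58.99 nmi
6: 337.93 nmi
7: 163.37 nmi
8: 209.84 nmi
9: 195.92 nmi
10: 279.08 nmi
11: 183.20 nmi
12: 203.23 nmi
13: 110.52 nmi
14: 147.99 nmi
Sorted: 5 (58.99 nmi) < 13 (110.52 nmi) < 14 (147.99 nmi) < 3 (156.14 nmi) < 7 (163.37 nmi) < …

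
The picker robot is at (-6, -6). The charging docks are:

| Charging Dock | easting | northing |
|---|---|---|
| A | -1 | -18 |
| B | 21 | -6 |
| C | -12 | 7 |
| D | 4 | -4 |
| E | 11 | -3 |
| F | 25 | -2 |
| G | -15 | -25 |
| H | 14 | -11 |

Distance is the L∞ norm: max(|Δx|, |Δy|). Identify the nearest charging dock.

D

Distances from (-6, -6):
A: max(|5|, |-12|) = 12
B: max(|27|, |0|) = 27
C: max(|-6|, |13|) = 13
D: max(|10|, |2|) = 10
E: max(|17|, |3|) = 17
F: max(|31|, |4|) = 31
G: max(|-9|, |-19|) = 19
H: max(|20|, |-5|) = 20
Minimum: D at 10.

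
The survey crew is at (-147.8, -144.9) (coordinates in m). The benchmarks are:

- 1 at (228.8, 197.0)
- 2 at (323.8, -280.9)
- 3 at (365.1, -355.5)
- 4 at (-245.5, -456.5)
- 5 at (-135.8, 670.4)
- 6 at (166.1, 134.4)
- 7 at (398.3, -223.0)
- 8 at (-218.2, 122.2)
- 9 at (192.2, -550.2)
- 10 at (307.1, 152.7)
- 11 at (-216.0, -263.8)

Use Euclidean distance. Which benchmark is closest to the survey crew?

11

Distances from (-147.8, -144.9):
1: √((376.6)² + (341.9)²) = √(141827.560 + 116895.610) = 508.6 m
2: √((471.6)² + (-136.0)²) = √(222406.560 + 18496.000) = 490.8 m
3: √((512.9)² + (-210.6)²) = √(263066.410 + 44352.360) = 554.5 m
4: √((-97.7)² + (-311.6)²) = √(9545.290 + 97094.560) = 326.6 m
5: √((12.0)² + (815.3)²) = √(144.000 + 664714.090) = 815.4 m
6: √((313.9)² + (279.3)²) = √(98533.210 + 78008.490) = 420.2 m
7: √((546.1)² + (-78.1)²) = √(298225.210 + 6099.610) = 551.7 m
8: √((-70.4)² + (267.1)²) = √(4956.160 + 71342.410) = 276.2 m
9: √((340.0)² + (-405.3)²) = √(115600.000 + 164268.090) = 529.0 m
10: √((454.9)² + (297.6)²) = √(206934.010 + 88565.760) = 543.6 m
11: √((-68.2)² + (-118.9)²) = √(4651.240 + 14137.210) = 137.1 m
Minimum: 11 at 137.1 m.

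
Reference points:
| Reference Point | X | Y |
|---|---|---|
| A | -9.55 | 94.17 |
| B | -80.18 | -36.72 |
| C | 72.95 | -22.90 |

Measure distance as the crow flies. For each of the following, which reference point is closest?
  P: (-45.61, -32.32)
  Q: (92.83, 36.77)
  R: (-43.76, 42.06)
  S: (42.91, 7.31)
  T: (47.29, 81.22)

P→B; Q→C; R→A; S→C; T→A

P at (-45.61, -32.32):
  A: √((36.06)² + (126.49)²) = √(1300.3236 + 15999.7201) = 131.53
  B: √((-34.57)² + (-4.40)²) = √(1195.0849 + 19.3600) = 34.85
  C: √((118.56)² + (9.42)²) = √(14056.4736 + 88.7364) = 118.93
  → nearest: B (34.85)
Q at (92.83, 36.77):
  A: √((-102.38)² + (57.40)²) = √(10481.6644 + 3294.7600) = 117.37
  B: √((-173.01)² + (-73.49)²) = √(29932.4601 + 5400.7801) = 187.97
  C: √((-19.88)² + (-59.67)²) = √(395.2144 + 3560.5089) = 62.89
  → nearest: C (62.89)
R at (-43.76, 42.06):
  A: √((34.21)² + (52.11)²) = √(1170.3241 + 2715.4521) = 62.34
  B: √((-36.42)² + (-78.78)²) = √(1326.4164 + 6206.2884) = 86.79
  C: √((116.71)² + (-64.96)²) = √(13621.2241 + 4219.8016) = 133.57
  → nearest: A (62.34)
S at (42.91, 7.31):
  A: √((-52.46)² + (86.86)²) = √(2752.0516 + 7544.6596) = 101.47
  B: √((-123.09)² + (-44.03)²) = √(15151.1481 + 1938.6409) = 130.73
  C: √((30.04)² + (-30.21)²) = √(902.4016 + 912.6441) = 42.60
  → nearest: C (42.60)
T at (47.29, 81.22):
  A: √((-56.84)² + (12.95)²) = √(3230.7856 + 167.7025) = 58.30
  B: √((-127.47)² + (-117.94)²) = √(16248.6009 + 13909.8436) = 173.66
  C: √((25.66)² + (-104.12)²) = √(658.4356 + 10840.9744) = 107.24
  → nearest: A (58.30)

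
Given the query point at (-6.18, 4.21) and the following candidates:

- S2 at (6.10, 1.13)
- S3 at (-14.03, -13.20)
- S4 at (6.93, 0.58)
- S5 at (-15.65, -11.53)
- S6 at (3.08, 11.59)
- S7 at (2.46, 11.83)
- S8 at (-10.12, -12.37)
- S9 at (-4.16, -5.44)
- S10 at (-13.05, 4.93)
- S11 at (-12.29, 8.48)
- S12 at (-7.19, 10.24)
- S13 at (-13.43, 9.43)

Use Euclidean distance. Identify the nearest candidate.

Distances from (-6.18, 4.21):
S2: √((12.28)² + (-3.08)²) = √(150.7984 + 9.4864) = 12.66
S3: √((-7.85)² + (-17.41)²) = √(61.6225 + 303.1081) = 19.10
S4: √((13.11)² + (-3.63)²) = √(171.8721 + 13.1769) = 13.60
S5: √((-9.47)² + (-15.74)²) = √(89.6809 + 247.7476) = 18.37
S6: √((9.26)² + (7.38)²) = √(85.7476 + 54.4644) = 11.84
S7: √((8.64)² + (7.62)²) = √(74.6496 + 58.0644) = 11.52
S8: √((-3.94)² + (-16.58)²) = √(15.5236 + 274.8964) = 17.04
S9: √((2.02)² + (-9.65)²) = √(4.0804 + 93.1225) = 9.86
S10: √((-6.87)² + (0.72)²) = √(47.1969 + 0.5184) = 6.91
S11: √((-6.11)² + (4.27)²) = √(37.3321 + 18.2329) = 7.45
S12: √((-1.01)² + (6.03)²) = √(1.0201 + 36.3609) = 6.11
S13: √((-7.25)² + (5.22)²) = √(52.5625 + 27.2484) = 8.93
Minimum: S12 at 6.11.

S12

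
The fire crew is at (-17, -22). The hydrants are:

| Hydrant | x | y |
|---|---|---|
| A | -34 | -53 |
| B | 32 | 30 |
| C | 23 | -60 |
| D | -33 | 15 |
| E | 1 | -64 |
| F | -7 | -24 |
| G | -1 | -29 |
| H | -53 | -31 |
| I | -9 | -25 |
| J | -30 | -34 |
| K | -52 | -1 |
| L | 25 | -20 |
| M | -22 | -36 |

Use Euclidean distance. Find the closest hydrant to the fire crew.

I

Distances from (-17, -22):
A: √((-17)² + (-31)²) = √(289.000 + 961.000) = 35.4
B: √((49)² + (52)²) = √(2401.000 + 2704.000) = 71.4
C: √((40)² + (-38)²) = √(1600.000 + 1444.000) = 55.2
D: √((-16)² + (37)²) = √(256.000 + 1369.000) = 40.3
E: √((18)² + (-42)²) = √(324.000 + 1764.000) = 45.7
F: √((10)² + (-2)²) = √(100.000 + 4.000) = 10.2
G: √((16)² + (-7)²) = √(256.000 + 49.000) = 17.5
H: √((-36)² + (-9)²) = √(1296.000 + 81.000) = 37.1
I: √((8)² + (-3)²) = √(64.000 + 9.000) = 8.5
J: √((-13)² + (-12)²) = √(169.000 + 144.000) = 17.7
K: √((-35)² + (21)²) = √(1225.000 + 441.000) = 40.8
L: √((42)² + (2)²) = √(1764.000 + 4.000) = 42.0
M: √((-5)² + (-14)²) = √(25.000 + 196.000) = 14.9
Minimum: I at 8.5.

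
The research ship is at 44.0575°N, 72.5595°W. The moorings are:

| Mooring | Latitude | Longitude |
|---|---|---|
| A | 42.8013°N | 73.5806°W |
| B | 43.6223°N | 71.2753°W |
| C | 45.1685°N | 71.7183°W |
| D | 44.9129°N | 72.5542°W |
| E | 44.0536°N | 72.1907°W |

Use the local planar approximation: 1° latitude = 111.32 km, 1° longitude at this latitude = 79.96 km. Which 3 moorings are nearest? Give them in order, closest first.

Distances from 44.0575°N, 72.5595°W:
A: √((-1.2562·111.32)² + (-1.0211·79.96)²) = √(19555.277061 + 6666.258083) = 161.9306 km
B: √((-0.4352·111.32)² + (1.2842·79.96)²) = √(2347.059874 + 10544.133649) = 113.5394 km
C: √((1.1110·111.32)² + (0.8412·79.96)²) = √(15295.881599 + 4524.223997) = 140.7839 km
D: √((0.8554·111.32)² + (0.0053·79.96)²) = √(9067.444106 + 0.179596) = 95.2241 km
E: √((-0.0039·111.32)² + (0.3688·79.96)²) = √(0.188484 + 869.615748) = 29.4924 km
Sorted: E (29.4924 km) < D (95.2241 km) < B (113.5394 km) < C (140.7839 km) < A (161.9306 km)

E, D, B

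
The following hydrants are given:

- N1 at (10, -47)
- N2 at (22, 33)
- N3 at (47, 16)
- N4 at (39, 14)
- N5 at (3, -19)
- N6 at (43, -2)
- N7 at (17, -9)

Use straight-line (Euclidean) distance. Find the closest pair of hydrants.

N3 and N4

Pairwise distances:
N1–N2: 80.9
N1–N3: 73.1
N1–N4: 67.5
N1–N5: 28.9
N1–N6: 55.8
N1–N7: 38.6
N2–N3: 30.2
N2–N4: 25.5
N2–N5: 55.4
N2–N6: 40.8
N2–N7: 42.3
N3–N4: 8.2
N3–N5: 56.2
N3–N6: 18.4
N3–N7: 39.1
N4–N5: 48.8
N4–N6: 16.5
N4–N7: 31.8
N5–N6: 43.5
N5–N7: 17.2
N6–N7: 26.9
Closest pair: N3–N4 at 8.2.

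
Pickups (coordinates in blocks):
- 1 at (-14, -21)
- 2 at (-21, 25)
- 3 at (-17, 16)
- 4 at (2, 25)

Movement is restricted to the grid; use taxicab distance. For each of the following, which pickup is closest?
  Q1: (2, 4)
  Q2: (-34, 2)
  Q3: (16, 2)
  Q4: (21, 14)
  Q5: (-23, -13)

Q1→4; Q2→3; Q3→4; Q4→4; Q5→1

Q1 at (2, 4):
  1: |-16| + |-25| = 16 + 25 = 41 blocks
  2: |-23| + |21| = 23 + 21 = 44 blocks
  3: |-19| + |12| = 19 + 12 = 31 blocks
  4: |0| + |21| = 0 + 21 = 21 blocks
  → nearest: 4 (21 blocks)
Q2 at (-34, 2):
  1: |20| + |-23| = 20 + 23 = 43 blocks
  2: |13| + |23| = 13 + 23 = 36 blocks
  3: |17| + |14| = 17 + 14 = 31 blocks
  4: |36| + |23| = 36 + 23 = 59 blocks
  → nearest: 3 (31 blocks)
Q3 at (16, 2):
  1: |-30| + |-23| = 30 + 23 = 53 blocks
  2: |-37| + |23| = 37 + 23 = 60 blocks
  3: |-33| + |14| = 33 + 14 = 47 blocks
  4: |-14| + |23| = 14 + 23 = 37 blocks
  → nearest: 4 (37 blocks)
Q4 at (21, 14):
  1: |-35| + |-35| = 35 + 35 = 70 blocks
  2: |-42| + |11| = 42 + 11 = 53 blocks
  3: |-38| + |2| = 38 + 2 = 40 blocks
  4: |-19| + |11| = 19 + 11 = 30 blocks
  → nearest: 4 (30 blocks)
Q5 at (-23, -13):
  1: |9| + |-8| = 9 + 8 = 17 blocks
  2: |2| + |38| = 2 + 38 = 40 blocks
  3: |6| + |29| = 6 + 29 = 35 blocks
  4: |25| + |38| = 25 + 38 = 63 blocks
  → nearest: 1 (17 blocks)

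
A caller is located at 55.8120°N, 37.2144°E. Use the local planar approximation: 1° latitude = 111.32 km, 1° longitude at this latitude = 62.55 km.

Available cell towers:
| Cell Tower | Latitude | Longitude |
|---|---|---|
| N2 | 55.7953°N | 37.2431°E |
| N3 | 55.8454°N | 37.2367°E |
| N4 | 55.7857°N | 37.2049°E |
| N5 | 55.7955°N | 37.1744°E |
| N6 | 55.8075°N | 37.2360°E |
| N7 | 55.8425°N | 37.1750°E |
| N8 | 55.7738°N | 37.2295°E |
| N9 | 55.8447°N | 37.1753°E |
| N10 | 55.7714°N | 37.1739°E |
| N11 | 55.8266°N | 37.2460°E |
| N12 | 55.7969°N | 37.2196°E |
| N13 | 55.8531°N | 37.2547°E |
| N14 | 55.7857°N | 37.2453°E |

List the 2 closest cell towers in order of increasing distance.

Distances from 55.8120°N, 37.2144°E:
N2: √((-0.0167·111.32)² + (0.0287·62.55)²) = √(3.456045 + 3.222689) = 2.5843 km
N3: √((0.0334·111.32)² + (0.0223·62.55)²) = √(13.824178 + 1.945648) = 3.9711 km
N4: √((-0.0263·111.32)² + (-0.0095·62.55)²) = √(8.571521 + 0.353103) = 2.9874 km
N5: √((-0.0165·111.32)² + (-0.0400·62.55)²) = √(3.373761 + 6.260004) = 3.1038 km
N6: √((-0.0045·111.32)² + (0.0216·62.55)²) = √(0.250941 + 1.825417) = 1.4410 km
N7: √((0.0305·111.32)² + (-0.0394·62.55)²) = √(11.527790 + 6.073612) = 4.1954 km
N8: √((-0.0382·111.32)² + (0.0151·62.55)²) = √(18.083110 + 0.892090) = 4.3561 km
N9: √((0.0327·111.32)² + (-0.0391·62.55)²) = √(13.250794 + 5.981473) = 4.3855 km
N10: √((-0.0406·111.32)² + (-0.0405·62.55)²) = √(20.426712 + 6.417482) = 5.1811 km
N11: √((0.0146·111.32)² + (0.0316·62.55)²) = √(2.641509 + 3.906868) = 2.5590 km
N12: √((-0.0151·111.32)² + (0.0052·62.55)²) = √(2.825532 + 0.105794) = 1.7121 km
N13: √((0.0411·111.32)² + (0.0403·62.55)²) = √(20.932931 + 6.354256) = 5.2237 km
N14: √((-0.0263·111.32)² + (0.0309·62.55)²) = √(8.571521 + 3.735697) = 3.5082 km
Sorted: N6 (1.4410 km) < N12 (1.7121 km) < N11 (2.5590 km) < N2 (2.5843 km) < …

N6, N12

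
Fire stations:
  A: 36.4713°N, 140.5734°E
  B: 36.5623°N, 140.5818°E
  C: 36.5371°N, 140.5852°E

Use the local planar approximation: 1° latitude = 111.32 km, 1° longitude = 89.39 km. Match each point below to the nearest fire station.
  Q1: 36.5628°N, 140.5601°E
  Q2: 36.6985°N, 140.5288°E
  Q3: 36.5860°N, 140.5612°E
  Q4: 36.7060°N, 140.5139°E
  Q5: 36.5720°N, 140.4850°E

Q1 at 36.5628°N, 140.5601°E:
  A: 10.2549 km
  B: 1.9406 km
  C: 3.6358 km
  → nearest: B (1.9406 km)
Q2 at 36.6985°N, 140.5288°E:
  A: 25.6042 km
  B: 15.8847 km
  C: 18.6610 km
  → nearest: B (15.8847 km)
Q3 at 36.5860°N, 140.5612°E:
  A: 12.8149 km
  B: 3.2174 km
  C: 5.8510 km
  → nearest: B (3.2174 km)
Q4 at 36.7060°N, 140.5139°E:
  A: 26.6627 km
  B: 17.1095 km
  C: 19.8528 km
  → nearest: B (17.1095 km)
Q5 at 36.5720°N, 140.4850°E:
  A: 13.7151 km
  B: 8.7201 km
  C: 9.7632 km
  → nearest: B (8.7201 km)

Q1→B; Q2→B; Q3→B; Q4→B; Q5→B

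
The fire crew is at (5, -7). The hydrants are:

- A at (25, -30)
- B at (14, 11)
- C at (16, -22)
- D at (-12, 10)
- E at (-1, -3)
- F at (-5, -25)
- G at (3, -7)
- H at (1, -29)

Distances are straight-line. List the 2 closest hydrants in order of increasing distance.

Distances from (5, -7):
A: √((20)² + (-23)²) = √(400.000 + 529.000) = 30.5
B: √((9)² + (18)²) = √(81.000 + 324.000) = 20.1
C: √((11)² + (-15)²) = √(121.000 + 225.000) = 18.6
D: √((-17)² + (17)²) = √(289.000 + 289.000) = 24.0
E: √((-6)² + (4)²) = √(36.000 + 16.000) = 7.2
F: √((-10)² + (-18)²) = √(100.000 + 324.000) = 20.6
G: √((-2)² + (0)²) = √(4.000 + 0.000) = 2.0
H: √((-4)² + (-22)²) = √(16.000 + 484.000) = 22.4
Sorted: G (2.0) < E (7.2) < C (18.6) < B (20.1) < …

G, E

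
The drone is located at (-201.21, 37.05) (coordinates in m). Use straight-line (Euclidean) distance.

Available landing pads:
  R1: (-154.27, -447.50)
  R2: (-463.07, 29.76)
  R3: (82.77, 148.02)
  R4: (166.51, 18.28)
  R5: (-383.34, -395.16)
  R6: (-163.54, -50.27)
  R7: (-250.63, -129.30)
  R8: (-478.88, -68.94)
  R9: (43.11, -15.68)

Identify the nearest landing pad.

R6

Distances from (-201.21, 37.05):
R1: 486.82 m
R2: 261.96 m
R3: 304.89 m
R4: 368.20 m
R5: 469.02 m
R6: 95.10 m
R7: 173.54 m
R8: 297.21 m
R9: 249.95 m
Minimum: R6 at 95.10 m.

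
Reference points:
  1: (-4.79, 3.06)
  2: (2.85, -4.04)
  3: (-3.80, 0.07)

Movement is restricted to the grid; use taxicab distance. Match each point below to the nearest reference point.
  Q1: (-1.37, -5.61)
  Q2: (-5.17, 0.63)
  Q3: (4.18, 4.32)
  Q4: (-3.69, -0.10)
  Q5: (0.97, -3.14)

Q1 at (-1.37, -5.61):
  1: 12.09
  2: 5.79
  3: 8.11
  → nearest: 2 (5.79)
Q2 at (-5.17, 0.63):
  1: 2.81
  2: 12.69
  3: 1.93
  → nearest: 3 (1.93)
Q3 at (4.18, 4.32):
  1: 10.23
  2: 9.69
  3: 12.23
  → nearest: 2 (9.69)
Q4 at (-3.69, -0.10):
  1: 4.26
  2: 10.48
  3: 0.28
  → nearest: 3 (0.28)
Q5 at (0.97, -3.14):
  1: 11.96
  2: 2.78
  3: 7.98
  → nearest: 2 (2.78)

Q1→2; Q2→3; Q3→2; Q4→3; Q5→2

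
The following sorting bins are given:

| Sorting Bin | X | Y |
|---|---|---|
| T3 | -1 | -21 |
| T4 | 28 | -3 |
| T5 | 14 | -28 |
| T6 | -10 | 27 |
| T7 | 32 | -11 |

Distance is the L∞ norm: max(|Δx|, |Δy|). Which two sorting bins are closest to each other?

Pairwise distances:
T3–T4: 29
T3–T5: 15
T3–T6: 48
T3–T7: 33
T4–T5: 25
T4–T6: 38
T4–T7: 8
T5–T6: 55
T5–T7: 18
T6–T7: 42
Closest pair: T4–T7 at 8.

T4 and T7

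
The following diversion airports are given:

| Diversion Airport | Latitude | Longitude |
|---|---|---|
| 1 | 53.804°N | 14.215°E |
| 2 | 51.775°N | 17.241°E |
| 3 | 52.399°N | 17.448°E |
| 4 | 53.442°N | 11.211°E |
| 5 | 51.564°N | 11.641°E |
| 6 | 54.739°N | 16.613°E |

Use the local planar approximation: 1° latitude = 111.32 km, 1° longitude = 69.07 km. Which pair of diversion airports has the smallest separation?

2 and 3

Pairwise distances:
2–3: 70.920 km
1–6: 195.619 km
4–5: 211.158 km
1–4: 211.363 km
3–6: 266.797 km
1–3: 272.629 km
1–5: 306.246 km
1–2: 307.734 km
2–6: 332.791 km
2–5: 387.505 km
4–6: 400.077 km
3–5: 411.719 km
3–4: 446.162 km
2–4: 455.963 km
5–6: 492.803 km
Closest pair: 2–3 at 70.920 km.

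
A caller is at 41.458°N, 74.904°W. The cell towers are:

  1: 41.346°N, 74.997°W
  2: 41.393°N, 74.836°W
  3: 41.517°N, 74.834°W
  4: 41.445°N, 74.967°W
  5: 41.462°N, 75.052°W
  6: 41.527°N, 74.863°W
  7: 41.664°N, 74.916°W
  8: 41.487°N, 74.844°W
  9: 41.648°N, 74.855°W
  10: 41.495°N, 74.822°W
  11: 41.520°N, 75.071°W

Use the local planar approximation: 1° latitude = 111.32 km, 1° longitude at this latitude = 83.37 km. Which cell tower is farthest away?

Distances from 41.458°N, 74.904°W:
1: √((-0.112·111.32)² + (-0.093·83.37)²) = √(155.44703 + 60.11537) = 14.682 km
2: √((-0.065·111.32)² + (0.068·83.37)²) = √(52.35680 + 32.13938) = 9.192 km
3: √((0.059·111.32)² + (0.070·83.37)²) = √(43.13705 + 34.05773) = 8.786 km
4: √((-0.013·111.32)² + (-0.063·83.37)²) = √(2.09427 + 27.58676) = 5.448 km
5: √((0.004·111.32)² + (-0.148·83.37)²) = √(0.19827 + 152.24500) = 12.347 km
6: √((0.069·111.32)² + (0.041·83.37)²) = √(58.99899 + 11.68389) = 8.407 km
7: √((0.206·111.32)² + (-0.012·83.37)²) = √(525.87295 + 1.00088) = 22.954 km
8: √((0.029·111.32)² + (0.060·83.37)²) = √(10.42179 + 25.02200) = 5.953 km
9: √((0.190·111.32)² + (0.049·83.37)²) = √(447.35634 + 16.68829) = 21.542 km
10: √((0.037·111.32)² + (0.082·83.37)²) = √(16.96484 + 46.73554) = 7.981 km
11: √((0.062·111.32)² + (-0.167·83.37)²) = √(47.63540 + 193.84408) = 15.540 km
Maximum: 7 at 22.954 km.

7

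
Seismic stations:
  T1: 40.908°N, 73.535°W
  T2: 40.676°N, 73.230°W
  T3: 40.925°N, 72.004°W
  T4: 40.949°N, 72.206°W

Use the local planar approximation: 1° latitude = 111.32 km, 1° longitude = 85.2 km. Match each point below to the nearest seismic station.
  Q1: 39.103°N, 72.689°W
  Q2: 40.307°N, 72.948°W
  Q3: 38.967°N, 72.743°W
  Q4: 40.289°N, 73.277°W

Q1→T2; Q2→T2; Q3→T2; Q4→T2

Q1 at 39.103°N, 72.689°W:
  T1: √((1.805·111.32)² + (-0.846·85.2)²) = √(40373.90974 + 5195.41107) = 213.470 km
  T2: √((1.573·111.32)² + (-0.541·85.2)²) = √(30662.23731 + 2124.58309) = 181.071 km
  T3: √((1.822·111.32)² + (0.685·85.2)²) = √(41137.99685 + 3406.12304) = 211.055 km
  T4: √((1.846·111.32)² + (0.483·85.2)²) = √(42228.90193 + 1693.45418) = 209.577 km
  → nearest: T2 (181.071 km)
Q2 at 40.307°N, 72.948°W:
  T1: √((0.601·111.32)² + (-0.587·85.2)²) = √(4476.05423 + 2501.24015) = 83.530 km
  T2: √((0.369·111.32)² + (-0.282·85.2)²) = √(1687.32650 + 577.26790) = 47.588 km
  T3: √((0.618·111.32)² + (0.944·85.2)²) = √(4732.85659 + 6468.79187) = 105.838 km
  T4: √((0.642·111.32)² + (0.742·85.2)²) = √(5107.59498 + 3996.56610) = 95.416 km
  → nearest: T2 (47.588 km)
Q3 at 38.967°N, 72.743°W:
  T1: √((1.941·111.32)² + (-0.792·85.2)²) = √(46687.16104 + 4553.33447) = 226.364 km
  T2: √((1.709·111.32)² + (-0.487·85.2)²) = √(36193.49486 + 1721.61926) = 194.718 km
  T3: √((1.958·111.32)² + (0.739·85.2)²) = √(47508.54942 + 3964.31418) = 226.876 km
  T4: √((1.982·111.32)² + (0.537·85.2)²) = √(48680.35040 + 2093.28211) = 225.330 km
  → nearest: T2 (194.718 km)
Q4 at 40.289°N, 73.277°W:
  T1: √((0.619·111.32)² + (-0.258·85.2)²) = √(4748.18567 + 483.19074) = 72.328 km
  T2: √((0.387·111.32)² + (0.047·85.2)²) = √(1855.95878 + 16.03522) = 43.267 km
  T3: √((0.636·111.32)² + (1.273·85.2)²) = √(5012.57203 + 11763.48483) = 129.522 km
  T4: √((0.660·111.32)² + (1.071·85.2)²) = √(5398.01723 + 8326.41650) = 117.151 km
  → nearest: T2 (43.267 km)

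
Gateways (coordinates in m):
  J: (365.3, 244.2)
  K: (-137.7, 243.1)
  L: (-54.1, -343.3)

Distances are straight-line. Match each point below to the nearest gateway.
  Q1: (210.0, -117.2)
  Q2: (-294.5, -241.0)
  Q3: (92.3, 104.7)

Q1→L; Q2→L; Q3→K

Q1 at (210.0, -117.2):
  J: 393.4 m
  K: 500.7 m
  L: 347.7 m
  → nearest: L (347.7 m)
Q2 at (-294.5, -241.0):
  J: 819.0 m
  K: 508.9 m
  L: 261.3 m
  → nearest: L (261.3 m)
Q3 at (92.3, 104.7):
  J: 306.6 m
  K: 268.4 m
  L: 471.3 m
  → nearest: K (268.4 m)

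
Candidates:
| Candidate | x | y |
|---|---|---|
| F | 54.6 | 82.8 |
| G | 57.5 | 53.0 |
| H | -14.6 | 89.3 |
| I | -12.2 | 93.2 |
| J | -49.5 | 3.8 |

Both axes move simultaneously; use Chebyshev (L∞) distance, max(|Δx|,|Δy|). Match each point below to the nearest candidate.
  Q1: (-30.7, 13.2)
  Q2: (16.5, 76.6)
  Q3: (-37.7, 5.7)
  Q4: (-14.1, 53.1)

Q1→J; Q2→I; Q3→J; Q4→H

Q1 at (-30.7, 13.2):
  F: 85.3
  G: 88.2
  H: 76.1
  I: 80.0
  J: 18.8
  → nearest: J (18.8)
Q2 at (16.5, 76.6):
  F: 38.1
  G: 41.0
  H: 31.1
  I: 28.7
  J: 72.8
  → nearest: I (28.7)
Q3 at (-37.7, 5.7):
  F: 92.3
  G: 95.2
  H: 83.6
  I: 87.5
  J: 11.8
  → nearest: J (11.8)
Q4 at (-14.1, 53.1):
  F: 68.7
  G: 71.6
  H: 36.2
  I: 40.1
  J: 49.3
  → nearest: H (36.2)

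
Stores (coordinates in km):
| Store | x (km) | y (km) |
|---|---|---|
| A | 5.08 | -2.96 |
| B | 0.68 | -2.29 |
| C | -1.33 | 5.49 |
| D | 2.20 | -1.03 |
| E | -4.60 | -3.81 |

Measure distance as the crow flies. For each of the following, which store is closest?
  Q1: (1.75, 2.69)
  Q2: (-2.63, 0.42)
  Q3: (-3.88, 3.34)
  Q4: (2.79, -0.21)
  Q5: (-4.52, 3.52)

Q1 at (1.75, 2.69):
  A: √((3.33)² + (-5.65)²) = √(11.08890 + 31.92250) = 6.558 km
  B: √((-1.07)² + (-4.98)²) = √(1.14490 + 24.80040) = 5.094 km
  C: √((-3.08)² + (2.80)²) = √(9.48640 + 7.84000) = 4.162 km
  D: √((0.45)² + (-3.72)²) = √(0.20250 + 13.83840) = 3.747 km
  E: √((-6.35)² + (-6.50)²) = √(40.32250 + 42.25000) = 9.087 km
  → nearest: D (3.747 km)
Q2 at (-2.63, 0.42):
  A: √((7.71)² + (-3.38)²) = √(59.44410 + 11.42440) = 8.418 km
  B: √((3.31)² + (-2.71)²) = √(10.95610 + 7.34410) = 4.278 km
  C: √((1.30)² + (5.07)²) = √(1.69000 + 25.70490) = 5.234 km
  D: √((4.83)² + (-1.45)²) = √(23.32890 + 2.10250) = 5.043 km
  E: √((-1.97)² + (-4.23)²) = √(3.88090 + 17.89290) = 4.666 km
  → nearest: B (4.278 km)
Q3 at (-3.88, 3.34):
  A: √((8.96)² + (-6.30)²) = √(80.28160 + 39.69000) = 10.953 km
  B: √((4.56)² + (-5.63)²) = √(20.79360 + 31.69690) = 7.245 km
  C: √((2.55)² + (2.15)²) = √(6.50250 + 4.62250) = 3.335 km
  D: √((6.08)² + (-4.37)²) = √(36.96640 + 19.09690) = 7.488 km
  E: √((-0.72)² + (-7.15)²) = √(0.51840 + 51.12250) = 7.186 km
  → nearest: C (3.335 km)
Q4 at (2.79, -0.21):
  A: √((2.29)² + (-2.75)²) = √(5.24410 + 7.56250) = 3.579 km
  B: √((-2.11)² + (-2.08)²) = √(4.45210 + 4.32640) = 2.963 km
  C: √((-4.12)² + (5.70)²) = √(16.97440 + 32.49000) = 7.033 km
  D: √((-0.59)² + (-0.82)²) = √(0.34810 + 0.67240) = 1.010 km
  E: √((-7.39)² + (-3.60)²) = √(54.61210 + 12.96000) = 8.220 km
  → nearest: D (1.010 km)
Q5 at (-4.52, 3.52):
  A: √((9.60)² + (-6.48)²) = √(92.16000 + 41.99040) = 11.582 km
  B: √((5.20)² + (-5.81)²) = √(27.04000 + 33.75610) = 7.797 km
  C: √((3.19)² + (1.97)²) = √(10.17610 + 3.88090) = 3.749 km
  D: √((6.72)² + (-4.55)²) = √(45.15840 + 20.70250) = 8.115 km
  E: √((-0.08)² + (-7.33)²) = √(0.00640 + 53.72890) = 7.330 km
  → nearest: C (3.749 km)

Q1→D; Q2→B; Q3→C; Q4→D; Q5→C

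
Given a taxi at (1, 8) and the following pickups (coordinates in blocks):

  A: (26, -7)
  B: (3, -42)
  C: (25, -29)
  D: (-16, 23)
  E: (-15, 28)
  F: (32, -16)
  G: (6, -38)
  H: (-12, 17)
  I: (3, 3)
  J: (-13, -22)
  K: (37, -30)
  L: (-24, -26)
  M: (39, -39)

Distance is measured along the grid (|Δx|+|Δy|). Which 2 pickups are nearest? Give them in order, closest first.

Distances from (1, 8):
A: |25| + |-15| = 25 + 15 = 40 blocks
B: |2| + |-50| = 2 + 50 = 52 blocks
C: |24| + |-37| = 24 + 37 = 61 blocks
D: |-17| + |15| = 17 + 15 = 32 blocks
E: |-16| + |20| = 16 + 20 = 36 blocks
F: |31| + |-24| = 31 + 24 = 55 blocks
G: |5| + |-46| = 5 + 46 = 51 blocks
H: |-13| + |9| = 13 + 9 = 22 blocks
I: |2| + |-5| = 2 + 5 = 7 blocks
J: |-14| + |-30| = 14 + 30 = 44 blocks
K: |36| + |-38| = 36 + 38 = 74 blocks
L: |-25| + |-34| = 25 + 34 = 59 blocks
M: |38| + |-47| = 38 + 47 = 85 blocks
Sorted: I (7 blocks) < H (22 blocks) < D (32 blocks) < E (36 blocks) < …

I, H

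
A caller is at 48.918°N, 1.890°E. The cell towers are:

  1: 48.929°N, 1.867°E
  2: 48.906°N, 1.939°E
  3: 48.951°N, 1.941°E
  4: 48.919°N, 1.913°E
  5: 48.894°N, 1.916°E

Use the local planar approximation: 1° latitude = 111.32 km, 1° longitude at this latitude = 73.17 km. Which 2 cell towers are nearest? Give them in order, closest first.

Distances from 48.918°N, 1.890°E:
1: √((0.011·111.32)² + (-0.023·73.17)²) = √(1.49945 + 2.83219) = 2.081 km
2: √((-0.012·111.32)² + (0.049·73.17)²) = √(1.78447 + 12.85459) = 3.826 km
3: √((0.033·111.32)² + (0.051·73.17)²) = √(13.49504 + 13.92536) = 5.236 km
4: √((0.001·111.32)² + (0.023·73.17)²) = √(0.01239 + 2.83219) = 1.687 km
5: √((-0.024·111.32)² + (0.026·73.17)²) = √(7.13787 + 3.61920) = 3.280 km
Sorted: 4 (1.687 km) < 1 (2.081 km) < 5 (3.280 km) < 2 (3.826 km) < …

4, 1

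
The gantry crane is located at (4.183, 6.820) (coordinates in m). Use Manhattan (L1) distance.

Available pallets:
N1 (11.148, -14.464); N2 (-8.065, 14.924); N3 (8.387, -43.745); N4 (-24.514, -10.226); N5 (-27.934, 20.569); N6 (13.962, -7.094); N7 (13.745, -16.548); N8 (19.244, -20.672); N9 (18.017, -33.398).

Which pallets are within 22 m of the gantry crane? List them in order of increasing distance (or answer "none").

N2

Distances from (4.183, 6.820):
N1: |6.965| + |-21.284| = 6.965 + 21.284 = 28.249 m
N2: |-12.248| + |8.104| = 12.248 + 8.104 = 20.352 m
N3: |4.204| + |-50.565| = 4.204 + 50.565 = 54.769 m
N4: |-28.697| + |-17.046| = 28.697 + 17.046 = 45.743 m
N5: |-32.117| + |13.749| = 32.117 + 13.749 = 45.866 m
N6: |9.779| + |-13.914| = 9.779 + 13.914 = 23.693 m
N7: |9.562| + |-23.368| = 9.562 + 23.368 = 32.930 m
N8: |15.061| + |-27.492| = 15.061 + 27.492 = 42.553 m
N9: |13.834| + |-40.218| = 13.834 + 40.218 = 54.052 m
Threshold 22 m: N2 (20.352 m) is within range.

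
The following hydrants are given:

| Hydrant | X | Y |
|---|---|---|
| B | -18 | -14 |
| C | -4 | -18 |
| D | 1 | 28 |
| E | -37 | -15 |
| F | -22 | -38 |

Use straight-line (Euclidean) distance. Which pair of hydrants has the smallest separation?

Pairwise distances:
B–C: √((14)² + (-4)²) = √(196.000 + 16.000) = 14.6
B–E: √((-19)² + (-1)²) = √(361.000 + 1.000) = 19.0
B–F: √((-4)² + (-24)²) = √(16.000 + 576.000) = 24.3
C–F: √((-18)² + (-20)²) = √(324.000 + 400.000) = 26.9
E–F: √((15)² + (-23)²) = √(225.000 + 529.000) = 27.5
C–E: √((-33)² + (3)²) = √(1089.000 + 9.000) = 33.1
B–D: √((19)² + (42)²) = √(361.000 + 1764.000) = 46.1
C–D: √((5)² + (46)²) = √(25.000 + 2116.000) = 46.3
D–E: √((-38)² + (-43)²) = √(1444.000 + 1849.000) = 57.4
D–F: √((-23)² + (-66)²) = √(529.000 + 4356.000) = 69.9
Closest pair: B–C at 14.6.

B and C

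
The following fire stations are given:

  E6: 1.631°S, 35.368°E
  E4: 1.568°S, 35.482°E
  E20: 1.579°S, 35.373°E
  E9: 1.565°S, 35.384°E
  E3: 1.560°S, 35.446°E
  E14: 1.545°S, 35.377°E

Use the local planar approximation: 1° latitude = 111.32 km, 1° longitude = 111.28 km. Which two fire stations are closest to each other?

E20 and E9

Pairwise distances:
E6–E4: 14.495 km
E6–E20: 5.815 km
E6–E9: 7.560 km
E6–E3: 11.739 km
E6–E14: 9.626 km
E4–E20: 12.191 km
E4–E9: 10.911 km
E4–E3: 4.104 km
E4–E14: 11.962 km
E20–E9: 1.982 km
E20–E3: 8.394 km
E20–E14: 3.811 km
E9–E3: 6.922 km
E9–E14: 2.359 km
E3–E14: 7.858 km
Closest pair: E20–E9 at 1.982 km.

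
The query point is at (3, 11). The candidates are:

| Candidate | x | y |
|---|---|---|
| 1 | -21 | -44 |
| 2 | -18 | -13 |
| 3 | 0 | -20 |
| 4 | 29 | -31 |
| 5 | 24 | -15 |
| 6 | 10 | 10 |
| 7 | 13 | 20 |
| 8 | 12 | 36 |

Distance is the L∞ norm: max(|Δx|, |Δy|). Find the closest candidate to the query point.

6

Distances from (3, 11):
1: max(|-24|, |-55|) = 55
2: max(|-21|, |-24|) = 24
3: max(|-3|, |-31|) = 31
4: max(|26|, |-42|) = 42
5: max(|21|, |-26|) = 26
6: max(|7|, |-1|) = 7
7: max(|10|, |9|) = 10
8: max(|9|, |25|) = 25
Minimum: 6 at 7.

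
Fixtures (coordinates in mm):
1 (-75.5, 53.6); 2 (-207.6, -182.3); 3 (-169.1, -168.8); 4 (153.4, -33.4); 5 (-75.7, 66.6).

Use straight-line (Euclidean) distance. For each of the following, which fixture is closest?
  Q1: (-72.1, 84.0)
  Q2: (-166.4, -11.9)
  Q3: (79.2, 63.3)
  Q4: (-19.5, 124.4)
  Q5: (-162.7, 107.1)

Q1→5; Q2→1; Q3→4; Q4→5; Q5→5

Q1 at (-72.1, 84.0):
  1: √((-3.4)² + (-30.4)²) = √(11.560 + 924.160) = 30.6 mm
  2: √((-135.5)² + (-266.3)²) = √(18360.250 + 70915.690) = 298.8 mm
  3: √((-97.0)² + (-252.8)²) = √(9409.000 + 63907.840) = 270.8 mm
  4: √((225.5)² + (-117.4)²) = √(50850.250 + 13782.760) = 254.2 mm
  5: √((-3.6)² + (-17.4)²) = √(12.960 + 302.760) = 17.8 mm
  → nearest: 5 (17.8 mm)
Q2 at (-166.4, -11.9):
  1: √((90.9)² + (65.5)²) = √(8262.810 + 4290.250) = 112.0 mm
  2: √((-41.2)² + (-170.4)²) = √(1697.440 + 29036.160) = 175.3 mm
  3: √((-2.7)² + (-156.9)²) = √(7.290 + 24617.610) = 156.9 mm
  4: √((319.8)² + (-21.5)²) = √(102272.040 + 462.250) = 320.5 mm
  5: √((90.7)² + (78.5)²) = √(8226.490 + 6162.250) = 120.0 mm
  → nearest: 1 (112.0 mm)
Q3 at (79.2, 63.3):
  1: √((-154.7)² + (-9.7)²) = √(23932.090 + 94.090) = 155.0 mm
  2: √((-286.8)² + (-245.6)²) = √(82254.240 + 60319.360) = 377.6 mm
  3: √((-248.3)² + (-232.1)²) = √(61652.890 + 53870.410) = 339.9 mm
  4: √((74.2)² + (-96.7)²) = √(5505.640 + 9350.890) = 121.9 mm
  5: √((-154.9)² + (3.3)²) = √(23994.010 + 10.890) = 154.9 mm
  → nearest: 4 (121.9 mm)
Q4 at (-19.5, 124.4):
  1: √((-56.0)² + (-70.8)²) = √(3136.000 + 5012.640) = 90.3 mm
  2: √((-188.1)² + (-306.7)²) = √(35381.610 + 94064.890) = 359.8 mm
  3: √((-149.6)² + (-293.2)²) = √(22380.160 + 85966.240) = 329.2 mm
  4: √((172.9)² + (-157.8)²) = √(29894.410 + 24900.840) = 234.1 mm
  5: √((-56.2)² + (-57.8)²) = √(3158.440 + 3340.840) = 80.6 mm
  → nearest: 5 (80.6 mm)
Q5 at (-162.7, 107.1):
  1: √((87.2)² + (-53.5)²) = √(7603.840 + 2862.250) = 102.3 mm
  2: √((-44.9)² + (-289.4)²) = √(2016.010 + 83752.360) = 292.9 mm
  3: √((-6.4)² + (-275.9)²) = √(40.960 + 76120.810) = 276.0 mm
  4: √((316.1)² + (-140.5)²) = √(99919.210 + 19740.250) = 345.9 mm
  5: √((87.0)² + (-40.5)²) = √(7569.000 + 1640.250) = 96.0 mm
  → nearest: 5 (96.0 mm)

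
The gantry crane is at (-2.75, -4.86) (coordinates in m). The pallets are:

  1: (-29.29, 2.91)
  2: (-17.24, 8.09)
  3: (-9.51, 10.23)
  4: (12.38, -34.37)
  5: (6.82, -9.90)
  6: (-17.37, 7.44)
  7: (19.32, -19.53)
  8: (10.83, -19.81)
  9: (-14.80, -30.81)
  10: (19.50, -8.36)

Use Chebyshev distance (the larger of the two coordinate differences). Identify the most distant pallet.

4

Distances from (-2.75, -4.86):
1: 26.54 m
2: 14.49 m
3: 15.09 m
4: 29.51 m
5: 9.57 m
6: 14.62 m
7: 22.07 m
8: 14.95 m
9: 25.95 m
10: 22.25 m
Maximum: 4 at 29.51 m.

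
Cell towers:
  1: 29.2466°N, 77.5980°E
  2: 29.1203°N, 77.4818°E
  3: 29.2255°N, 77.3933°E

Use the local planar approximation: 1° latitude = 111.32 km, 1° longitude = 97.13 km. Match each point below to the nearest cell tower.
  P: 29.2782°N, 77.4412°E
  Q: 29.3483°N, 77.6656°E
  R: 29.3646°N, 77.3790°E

P at 29.2782°N, 77.4412°E:
  1: 15.6310 km
  2: 18.0144 km
  3: 7.4875 km
  → nearest: 3 (7.4875 km)
Q at 29.3483°N, 77.6656°E:
  1: 13.0875 km
  2: 31.0307 km
  3: 29.7724 km
  → nearest: 1 (13.0875 km)
R at 29.3646°N, 77.3790°E:
  1: 25.0005 km
  2: 28.9706 km
  3: 15.5468 km
  → nearest: 3 (15.5468 km)

P→3; Q→1; R→3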